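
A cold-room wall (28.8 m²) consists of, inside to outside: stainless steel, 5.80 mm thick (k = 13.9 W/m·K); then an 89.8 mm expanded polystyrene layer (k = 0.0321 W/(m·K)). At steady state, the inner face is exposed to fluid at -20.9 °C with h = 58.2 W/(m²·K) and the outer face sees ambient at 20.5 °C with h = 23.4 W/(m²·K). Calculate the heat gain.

Series thermal resistances, inner to outer:
  R_conv,in = 1/(hA) = 1/(58.2·28.8) = 5.966×10^-4 K/W
  R_stainless steel = L/(kA) = 0.00580/(13.9·28.8) = 1.449×10^-5 K/W
  R_expanded polystyrene = L/(kA) = 0.0898/(0.0321·28.8) = 0.09714 K/W
  R_conv,out = 1/(hA) = 1/(23.4·28.8) = 0.001484 K/W
ΣR = 5.966×10^-4 + 1.449×10^-5 + 0.09714 + 0.001484 = 0.09924 K/W
Q = ΔT/ΣR = (-20.9 °C − 20.5 °C)/0.09924 = -417 W
(Negative Q ⇒ heat flows inward; heat gain = 417 W.)

Q = 417 W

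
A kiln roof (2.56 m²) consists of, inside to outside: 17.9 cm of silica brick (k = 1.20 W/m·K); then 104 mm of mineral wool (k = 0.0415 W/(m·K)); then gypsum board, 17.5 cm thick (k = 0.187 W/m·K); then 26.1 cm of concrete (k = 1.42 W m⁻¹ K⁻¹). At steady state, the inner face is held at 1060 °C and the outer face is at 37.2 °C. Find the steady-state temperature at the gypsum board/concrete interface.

T = 87 °C

Treat each layer as a resistance in series:
  R_silica brick = L/(kA) = 0.179/(1.20·2.56) = 0.05827 K/W
  R_mineral wool = L/(kA) = 0.104/(0.0415·2.56) = 0.9789 K/W
  R_gypsum board = L/(kA) = 0.175/(0.187·2.56) = 0.3656 K/W
  R_concrete = L/(kA) = 0.261/(1.42·2.56) = 0.07180 K/W
ΣR = 0.05827 + 0.9789 + 0.3656 + 0.07180 = 1.475 K/W
Q = ΔT/ΣR = (1060 °C − 37.2 °C)/1.475 = 693.4 W
From the inner boundary to the gypsum board/concrete interface, ΣR_partial = 1.403 K/W.
T_interface = T_in − Q·ΣR_partial = 1060 °C − (693.4)(1.403) = 87 °C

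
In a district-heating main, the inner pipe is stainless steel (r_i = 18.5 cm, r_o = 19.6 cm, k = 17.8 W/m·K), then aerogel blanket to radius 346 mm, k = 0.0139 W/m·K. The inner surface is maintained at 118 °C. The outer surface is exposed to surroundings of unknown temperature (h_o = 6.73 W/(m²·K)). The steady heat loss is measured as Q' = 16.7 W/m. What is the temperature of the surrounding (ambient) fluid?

T_out = 8.2 °C

Sum the resistances:
  R'_stainless steel = ln(0.196/0.185)/(2πk) = 0.05776/(2π·17.8) = 5.164×10^-4 m·K/W
  R'_aerogel blanket = ln(0.346/0.196)/(2πk) = 0.5683/(2π·0.0139) = 6.507 m·K/W
  R'_conv,out = 1/(2πr h) = 1/(2π·0.346·6.73) = 0.06835 m·K/W
ΣR = 6.576 m·K/W
ΔT = Q'·ΣR = 16.7 × 6.576 = 109.8 K
Heat flows outward, so T_out = T_in − ΔT = 118 − 109.8 = 8.2 °C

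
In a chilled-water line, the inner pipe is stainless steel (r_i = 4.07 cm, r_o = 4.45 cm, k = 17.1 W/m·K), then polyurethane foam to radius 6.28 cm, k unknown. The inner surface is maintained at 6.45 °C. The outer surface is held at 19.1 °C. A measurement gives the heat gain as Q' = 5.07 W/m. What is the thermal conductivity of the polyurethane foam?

ΣR = ΔT/Q' = |6.45 − 19.1|/5.07 = 2.495 m·K/W
Known resistances:
  R'_stainless steel = ln(0.0445/0.0407)/(2πk) = 0.08926/(2π·17.1) = 8.308×10^-4 m·K/W
R_polyurethane foam = ΣR − ΣR_known = 2.495 − 8.308×10^-4 = 2.494 m·K/W
ln(r₂/r₁)/(2πk) = 2.494 ⇒ k = 0.3445/(2π·2.494) = 0.0220 W/m·K

k = 0.0220 W/m·K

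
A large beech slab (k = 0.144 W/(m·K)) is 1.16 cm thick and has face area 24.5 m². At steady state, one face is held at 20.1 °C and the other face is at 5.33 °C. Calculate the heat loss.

Q = kA·ΔT/L = 0.144 × 24.5 × |20.1 °C − 5.33 °C| / 0.0116 = 4490 W

Q = 4490 W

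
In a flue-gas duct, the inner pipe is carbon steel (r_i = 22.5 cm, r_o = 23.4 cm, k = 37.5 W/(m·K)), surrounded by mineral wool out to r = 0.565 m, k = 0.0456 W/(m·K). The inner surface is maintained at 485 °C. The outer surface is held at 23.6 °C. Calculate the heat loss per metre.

Resistance network (inner→outer):
  R'_carbon steel = ln(0.234/0.225)/(2πk) = 0.03922/(2π·37.5) = 1.665×10^-4 m·K/W
  R'_mineral wool = ln(0.565/0.234)/(2πk) = 0.8815/(2π·0.0456) = 3.077 m·K/W
ΣR = 1.665×10^-4 + 3.077 = 3.077 m·K/W
Q' = ΔT/ΣR = (485 °C − 23.6 °C)/3.077 = 150 W/m

Q' = 150 W/m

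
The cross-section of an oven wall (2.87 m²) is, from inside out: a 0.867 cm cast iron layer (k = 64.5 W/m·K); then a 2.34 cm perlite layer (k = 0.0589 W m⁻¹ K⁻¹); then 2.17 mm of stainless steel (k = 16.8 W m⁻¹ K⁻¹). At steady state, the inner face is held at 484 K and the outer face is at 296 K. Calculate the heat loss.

Resistance network (inner→outer):
  R_cast iron = L/(kA) = 0.00867/(64.5·2.87) = 4.684×10^-5 K/W
  R_perlite = L/(kA) = 0.0234/(0.0589·2.87) = 0.1384 K/W
  R_stainless steel = L/(kA) = 0.00217/(16.8·2.87) = 4.501×10^-5 K/W
ΣR = 4.684×10^-5 + 0.1384 + 4.501×10^-5 = 0.1385 K/W
Q = ΔT/ΣR = (484 K − 296 K)/0.1385 = 1360 W

Q = 1360 W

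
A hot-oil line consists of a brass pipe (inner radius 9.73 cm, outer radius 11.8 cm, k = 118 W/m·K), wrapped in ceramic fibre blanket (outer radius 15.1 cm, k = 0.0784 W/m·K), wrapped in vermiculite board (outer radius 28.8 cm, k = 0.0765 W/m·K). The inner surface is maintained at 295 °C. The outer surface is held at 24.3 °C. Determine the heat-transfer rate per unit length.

Q' = 147 W/m

Treat each layer as a resistance in series:
  R'_brass = ln(0.118/0.0973)/(2πk) = 0.1929/(2π·118) = 2.602×10^-4 m·K/W
  R'_ceramic fibre blanket = ln(0.151/0.118)/(2πk) = 0.2466/(2π·0.0784) = 0.5006 m·K/W
  R'_vermiculite board = ln(0.288/0.151)/(2πk) = 0.6457/(2π·0.0765) = 1.343 m·K/W
ΣR = 2.602×10^-4 + 0.5006 + 1.343 = 1.844 m·K/W
Q' = ΔT/ΣR = (295 °C − 24.3 °C)/1.844 = 147 W/m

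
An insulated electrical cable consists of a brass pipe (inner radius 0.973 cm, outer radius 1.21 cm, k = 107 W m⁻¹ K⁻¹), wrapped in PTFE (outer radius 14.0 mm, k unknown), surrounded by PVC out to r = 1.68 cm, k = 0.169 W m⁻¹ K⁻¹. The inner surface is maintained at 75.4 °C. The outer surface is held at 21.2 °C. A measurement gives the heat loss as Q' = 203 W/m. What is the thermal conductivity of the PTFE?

k = 0.244 W/m·K

ΣR = ΔT/Q' = |75.4 − 21.2|/203 = 0.2670 m·K/W
Known resistances:
  R'_brass = ln(0.0121/0.00973)/(2πk) = 0.2180/(2π·107) = 3.242×10^-4 m·K/W
  R'_PVC = ln(0.0168/0.0140)/(2πk) = 0.1823/(2π·0.169) = 0.1717 m·K/W
R_PTFE = ΣR − ΣR_known = 0.2670 − 0.1720 = 0.09500 m·K/W
ln(r₂/r₁)/(2πk) = 0.09500 ⇒ k = 0.1459/(2π·0.09500) = 0.244 W/m·K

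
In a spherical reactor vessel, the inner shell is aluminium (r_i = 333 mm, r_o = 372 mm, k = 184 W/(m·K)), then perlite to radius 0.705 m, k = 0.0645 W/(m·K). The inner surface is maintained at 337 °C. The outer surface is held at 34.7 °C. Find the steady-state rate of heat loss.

Resistance network (inner→outer):
  R_aluminium = (1/0.333 − 1/0.372)/(4πk) = 0.3148/(4π·184) = 1.362×10^-4 K/W
  R_perlite = (1/0.372 − 1/0.705)/(4πk) = 1.270/(4π·0.0645) = 1.567 K/W
ΣR = 1.362×10^-4 + 1.567 = 1.567 K/W
Q = ΔT/ΣR = (337 °C − 34.7 °C)/1.567 = 193 W

Q = 193 W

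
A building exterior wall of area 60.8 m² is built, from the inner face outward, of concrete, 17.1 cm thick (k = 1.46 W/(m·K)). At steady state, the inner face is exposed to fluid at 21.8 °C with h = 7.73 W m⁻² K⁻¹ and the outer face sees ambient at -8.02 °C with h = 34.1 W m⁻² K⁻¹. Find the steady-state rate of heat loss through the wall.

Resistance network (inner→outer):
  R_conv,in = 1/(hA) = 1/(7.73·60.8) = 0.002128 K/W
  R_concrete = L/(kA) = 0.171/(1.46·60.8) = 0.001926 K/W
  R_conv,out = 1/(hA) = 1/(34.1·60.8) = 4.823×10^-4 K/W
ΣR = 0.002128 + 0.001926 + 4.823×10^-4 = 0.004536 K/W
Q = ΔT/ΣR = (21.8 °C − -8.02 °C)/0.004536 = 6570 W

Q = 6.57 kW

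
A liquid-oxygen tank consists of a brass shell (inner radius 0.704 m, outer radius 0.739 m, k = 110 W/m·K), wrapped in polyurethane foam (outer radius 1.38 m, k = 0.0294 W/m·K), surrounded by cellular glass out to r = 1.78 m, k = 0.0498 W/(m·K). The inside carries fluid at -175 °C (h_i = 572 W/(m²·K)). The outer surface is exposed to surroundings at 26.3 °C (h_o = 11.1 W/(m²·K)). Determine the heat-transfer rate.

Treat each layer as a resistance in series:
  R_conv,in = 1/(4πr²h) = 1/(4π·0.704²·572) = 2.807×10^-4 K/W
  R_brass = (1/0.704 − 1/0.739)/(4πk) = 0.06727/(4π·110) = 4.867×10^-5 K/W
  R_polyurethane foam = (1/0.739 − 1/1.38)/(4πk) = 0.6285/(4π·0.0294) = 1.701 K/W
  R_cellular glass = (1/1.38 − 1/1.78)/(4πk) = 0.1628/(4π·0.0498) = 0.2602 K/W
  R_conv,out = 1/(4πr²h) = 1/(4π·1.78²·11.1) = 0.002263 K/W
ΣR = 2.807×10^-4 + 4.867×10^-5 + 1.701 + 0.2602 + 0.002263 = 1.964 K/W
Q = ΔT/ΣR = (-175 °C − 26.3 °C)/1.964 = -102 W
(Negative Q ⇒ heat flows inward; heat gain = 102 W.)

Q = 102 W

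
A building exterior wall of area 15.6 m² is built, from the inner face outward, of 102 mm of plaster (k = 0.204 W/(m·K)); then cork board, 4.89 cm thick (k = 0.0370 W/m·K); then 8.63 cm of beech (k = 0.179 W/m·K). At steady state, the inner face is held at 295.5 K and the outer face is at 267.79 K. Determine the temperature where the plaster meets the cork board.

T = 289.5 K

Resistance network (inner→outer):
  R_plaster = L/(kA) = 0.102/(0.204·15.6) = 0.03205 K/W
  R_cork board = L/(kA) = 0.0489/(0.0370·15.6) = 0.08472 K/W
  R_beech = L/(kA) = 0.0863/(0.179·15.6) = 0.03091 K/W
ΣR = 0.03205 + 0.08472 + 0.03091 = 0.1477 K/W
Q = ΔT/ΣR = (295.5 K − 267.79 K)/0.1477 = 187.6 W
From the inner boundary to the plaster/cork board interface, ΣR_partial = 0.03205 K/W.
T_interface = T_in − Q·ΣR_partial = 295.5 K − (187.6)(0.03205) = 289.5 K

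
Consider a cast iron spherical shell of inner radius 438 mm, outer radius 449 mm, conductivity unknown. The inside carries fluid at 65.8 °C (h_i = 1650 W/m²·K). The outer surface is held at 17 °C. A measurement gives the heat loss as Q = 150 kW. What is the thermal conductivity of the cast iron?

k = 60.2 W/m·K

ΣR = ΔT/Q = |65.8 − 17|/1.50×10^5 = 3.253×10^-4 K/W
Known resistances:
  R_conv,in = 1/(4πr²h) = 1/(4π·0.438²·1650) = 2.514×10^-4 K/W
R_cast iron = ΣR − ΣR_known = 3.253×10^-4 − 2.514×10^-4 = 7.390×10^-5 K/W
(1/r₁−1/r₂)/(4πk) = 7.390×10^-5 ⇒ k = 0.05593/(4π·7.390×10^-5) = 60.2 W/m·K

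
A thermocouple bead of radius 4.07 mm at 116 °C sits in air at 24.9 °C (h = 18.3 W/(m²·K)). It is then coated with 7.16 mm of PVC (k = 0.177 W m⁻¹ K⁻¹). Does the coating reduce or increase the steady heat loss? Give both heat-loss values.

Critical radius for a sphere: r_cr = 2k/h = 0.0193 m = 1.93 cm.
Outer radius after coating: r₂ = 0.00407 + 0.00716 = 0.01123 m.
Since r₁ < r_cr and r₂ ≤ r_cr, the coating moves toward the maximum at r_cr — heat loss rises.
Bare: R = 1/(4πr₁²h) = 262.5 K/W; Q = 91.1/262.5 = 0.347 W.
Coated: R = R_cond + R_conv = 104.9 K/W; Q = 91.1/104.9 = 0.868 W.

increases: 0.347 → 0.868 W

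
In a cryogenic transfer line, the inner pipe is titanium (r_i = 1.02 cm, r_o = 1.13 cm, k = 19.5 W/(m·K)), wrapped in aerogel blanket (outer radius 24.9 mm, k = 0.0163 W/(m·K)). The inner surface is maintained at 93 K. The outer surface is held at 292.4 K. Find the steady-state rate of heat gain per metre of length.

Q' = 25.8 W/m

Series thermal resistances, inner to outer:
  R'_titanium = ln(0.0113/0.0102)/(2πk) = 0.1024/(2π·19.5) = 8.359×10^-4 m·K/W
  R'_aerogel blanket = ln(0.0249/0.0113)/(2πk) = 0.7901/(2π·0.0163) = 7.714 m·K/W
ΣR = 8.359×10^-4 + 7.714 = 7.715 m·K/W
Q' = ΔT/ΣR = (93 K − 292.4 K)/7.715 = -25.8 W/m
(Negative Q' ⇒ heat flows inward; heat gain = 25.8 W/m.)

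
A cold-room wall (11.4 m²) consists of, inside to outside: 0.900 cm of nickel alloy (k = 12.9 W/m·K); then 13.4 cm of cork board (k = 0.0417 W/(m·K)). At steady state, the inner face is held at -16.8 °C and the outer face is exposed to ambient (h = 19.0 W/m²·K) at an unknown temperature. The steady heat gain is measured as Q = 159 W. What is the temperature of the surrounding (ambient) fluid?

T_out = 28.8 °C

Series resistances:
  R_nickel alloy = L/(kA) = 0.00900/(12.9·11.4) = 6.120×10^-5 K/W
  R_cork board = L/(kA) = 0.134/(0.0417·11.4) = 0.2819 K/W
  R_conv,out = 1/(hA) = 1/(19.0·11.4) = 0.004617 K/W
ΣR = 0.2866 K/W
ΔT = Q·ΣR = 159 × 0.2866 = 45.57 K
Heat flows inward, so T_out = T_in + ΔT = -16.8 + 45.57 = 28.8 °C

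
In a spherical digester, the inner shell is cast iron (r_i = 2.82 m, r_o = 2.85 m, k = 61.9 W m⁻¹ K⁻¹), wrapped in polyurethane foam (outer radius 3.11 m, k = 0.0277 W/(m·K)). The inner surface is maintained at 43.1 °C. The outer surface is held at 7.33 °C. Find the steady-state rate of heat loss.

Q = 424 W

Treat each layer as a resistance in series:
  R_cast iron = (1/2.82 − 1/2.85)/(4πk) = 0.003733/(4π·61.9) = 4.799×10^-6 K/W
  R_polyurethane foam = (1/2.85 − 1/3.11)/(4πk) = 0.02933/(4π·0.0277) = 0.08427 K/W
ΣR = 4.799×10^-6 + 0.08427 = 0.08427 K/W
Q = ΔT/ΣR = (43.1 °C − 7.33 °C)/0.08427 = 424 W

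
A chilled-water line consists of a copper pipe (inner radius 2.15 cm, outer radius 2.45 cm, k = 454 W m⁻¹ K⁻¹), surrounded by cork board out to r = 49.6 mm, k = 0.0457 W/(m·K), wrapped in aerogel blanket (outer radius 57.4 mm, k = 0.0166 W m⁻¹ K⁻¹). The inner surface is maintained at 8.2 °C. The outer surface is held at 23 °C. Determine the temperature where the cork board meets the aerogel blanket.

T = 17.6 °C

Series thermal resistances, inner to outer:
  R'_copper = ln(0.0245/0.0215)/(2πk) = 0.1306/(2π·454) = 4.579×10^-5 m·K/W
  R'_cork board = ln(0.0496/0.0245)/(2πk) = 0.7053/(2π·0.0457) = 2.456 m·K/W
  R'_aerogel blanket = ln(0.0574/0.0496)/(2πk) = 0.1461/(2π·0.0166) = 1.400 m·K/W
ΣR = 4.579×10^-5 + 2.456 + 1.400 = 3.856 m·K/W
Q' = ΔT/ΣR = (8.2 °C − 23 °C)/3.856 = -3.838 W/m
From the inner boundary to the cork board/aerogel blanket interface, ΣR_partial = 2.456 m·K/W.
T_interface = T_in − Q'·ΣR_partial = 8.2 °C − (-3.838)(2.456) = 17.6 °C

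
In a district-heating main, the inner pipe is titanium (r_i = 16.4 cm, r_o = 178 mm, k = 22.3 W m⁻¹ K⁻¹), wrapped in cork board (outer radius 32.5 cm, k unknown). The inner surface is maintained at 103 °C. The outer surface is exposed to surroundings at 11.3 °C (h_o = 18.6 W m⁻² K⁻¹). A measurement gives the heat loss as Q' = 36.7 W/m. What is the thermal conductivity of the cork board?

ΣR = ΔT/Q' = |103 − 11.3|/36.7 = 2.499 m·K/W
Known resistances:
  R'_titanium = ln(0.178/0.164)/(2πk) = 0.08192/(2π·22.3) = 5.846×10^-4 m·K/W
  R'_conv,out = 1/(2πr h) = 1/(2π·0.325·18.6) = 0.02633 m·K/W
R_cork board = ΣR − ΣR_known = 2.499 − 0.02691 = 2.472 m·K/W
ln(r₂/r₁)/(2πk) = 2.472 ⇒ k = 0.6020/(2π·2.472) = 0.0388 W/m·K

k = 0.0388 W/m·K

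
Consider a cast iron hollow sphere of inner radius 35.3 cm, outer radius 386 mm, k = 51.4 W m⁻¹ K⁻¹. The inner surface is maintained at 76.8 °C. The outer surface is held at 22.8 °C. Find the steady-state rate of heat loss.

Q = 1.44×10^5 W

Q = 4πk·ΔT/(1/r₁ − 1/r₂) = 4π × 51.4 × 54 / (1/0.353 − 1/0.386) = 1.44×10^5 W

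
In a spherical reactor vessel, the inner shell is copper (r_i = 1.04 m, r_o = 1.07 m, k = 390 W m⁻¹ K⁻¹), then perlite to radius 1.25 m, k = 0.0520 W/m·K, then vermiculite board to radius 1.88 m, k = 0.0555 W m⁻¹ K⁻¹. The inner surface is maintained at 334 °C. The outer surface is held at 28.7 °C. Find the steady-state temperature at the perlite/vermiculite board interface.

Series thermal resistances, inner to outer:
  R_copper = (1/1.04 − 1/1.07)/(4πk) = 0.02696/(4π·390) = 5.501×10^-6 K/W
  R_perlite = (1/1.07 − 1/1.25)/(4πk) = 0.1346/(4π·0.0520) = 0.2060 K/W
  R_vermiculite board = (1/1.25 − 1/1.88)/(4πk) = 0.2681/(4π·0.0555) = 0.3844 K/W
ΣR = 5.501×10^-6 + 0.2060 + 0.3844 = 0.5904 K/W
Q = ΔT/ΣR = (334 °C − 28.7 °C)/0.5904 = 517.1 W
From the inner boundary to the perlite/vermiculite board interface, ΣR_partial = 0.2060 K/W.
T_interface = T_in − Q·ΣR_partial = 334 °C − (517.1)(0.2060) = 227 °C

T = 227 °C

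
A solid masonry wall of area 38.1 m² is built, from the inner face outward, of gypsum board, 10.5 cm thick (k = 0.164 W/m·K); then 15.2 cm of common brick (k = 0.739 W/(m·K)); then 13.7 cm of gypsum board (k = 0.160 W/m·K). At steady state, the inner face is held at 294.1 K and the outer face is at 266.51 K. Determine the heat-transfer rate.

Q = 618 W

Treat each layer as a resistance in series:
  R_gypsum board = L/(kA) = 0.105/(0.164·38.1) = 0.01680 K/W
  R_common brick = L/(kA) = 0.152/(0.739·38.1) = 0.005399 K/W
  R_gypsum board = L/(kA) = 0.137/(0.160·38.1) = 0.02247 K/W
ΣR = 0.01680 + 0.005399 + 0.02247 = 0.04467 K/W
Q = ΔT/ΣR = (294.1 K − 266.51 K)/0.04467 = 618 W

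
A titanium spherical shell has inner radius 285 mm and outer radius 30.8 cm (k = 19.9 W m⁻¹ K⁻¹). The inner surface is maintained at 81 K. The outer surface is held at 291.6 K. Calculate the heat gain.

Q = 201 kW

Q = 4πk·ΔT/(1/r₁ − 1/r₂) = 4π × 19.9 × 210.6 / (1/0.285 − 1/0.308) = 2.01×10^5 W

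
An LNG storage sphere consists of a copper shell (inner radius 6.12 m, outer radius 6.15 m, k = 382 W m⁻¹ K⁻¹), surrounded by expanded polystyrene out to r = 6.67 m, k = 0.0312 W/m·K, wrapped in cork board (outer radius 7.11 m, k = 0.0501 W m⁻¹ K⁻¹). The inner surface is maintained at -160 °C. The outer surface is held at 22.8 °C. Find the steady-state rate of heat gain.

Resistance network (inner→outer):
  R_copper = (1/6.12 − 1/6.15)/(4πk) = 7.971×10^-4/(4π·382) = 1.660×10^-7 K/W
  R_expanded polystyrene = (1/6.15 − 1/6.67)/(4πk) = 0.01268/(4π·0.0312) = 0.03233 K/W
  R_cork board = (1/6.67 − 1/7.11)/(4πk) = 0.009278/(4π·0.0501) = 0.01474 K/W
ΣR = 1.660×10^-7 + 0.03233 + 0.01474 = 0.04707 K/W
Q = ΔT/ΣR = (-160 °C − 22.8 °C)/0.04707 = -3880 W
(Negative Q ⇒ heat flows inward; heat gain = 3880 W.)

Q = 3.88 kW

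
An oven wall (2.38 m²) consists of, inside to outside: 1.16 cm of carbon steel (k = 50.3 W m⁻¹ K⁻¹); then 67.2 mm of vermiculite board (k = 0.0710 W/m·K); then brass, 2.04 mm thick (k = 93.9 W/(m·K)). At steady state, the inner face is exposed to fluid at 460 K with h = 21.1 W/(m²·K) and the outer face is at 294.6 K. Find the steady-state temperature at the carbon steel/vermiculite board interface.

T = 452 K

Series thermal resistances, inner to outer:
  R_conv,in = 1/(hA) = 1/(21.1·2.38) = 0.01991 K/W
  R_carbon steel = L/(kA) = 0.0116/(50.3·2.38) = 9.690×10^-5 K/W
  R_vermiculite board = L/(kA) = 0.0672/(0.0710·2.38) = 0.3977 K/W
  R_brass = L/(kA) = 0.00204/(93.9·2.38) = 9.128×10^-6 K/W
ΣR = 0.01991 + 9.690×10^-5 + 0.3977 + 9.128×10^-6 = 0.4177 K/W
Q = ΔT/ΣR = (460 K − 294.6 K)/0.4177 = 396.0 W
From the inner boundary to the carbon steel/vermiculite board interface, ΣR_partial = 0.02001 K/W.
T_interface = T_in − Q·ΣR_partial = 460 K − (396.0)(0.02001) = 452 K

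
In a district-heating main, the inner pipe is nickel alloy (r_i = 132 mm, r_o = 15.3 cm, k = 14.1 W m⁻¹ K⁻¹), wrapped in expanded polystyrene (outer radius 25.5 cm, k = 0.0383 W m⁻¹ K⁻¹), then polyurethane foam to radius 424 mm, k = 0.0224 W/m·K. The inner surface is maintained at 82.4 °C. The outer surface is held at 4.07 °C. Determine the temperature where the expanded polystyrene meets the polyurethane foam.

T = 53.4 °C

Series thermal resistances, inner to outer:
  R'_nickel alloy = ln(0.153/0.132)/(2πk) = 0.1476/(2π·14.1) = 0.001666 m·K/W
  R'_expanded polystyrene = ln(0.255/0.153)/(2πk) = 0.5108/(2π·0.0383) = 2.123 m·K/W
  R'_polyurethane foam = ln(0.424/0.255)/(2πk) = 0.5085/(2π·0.0224) = 3.613 m·K/W
ΣR = 0.001666 + 2.123 + 3.613 = 5.738 m·K/W
Q' = ΔT/ΣR = (82.4 °C − 4.07 °C)/5.738 = 13.65 W/m
From the inner boundary to the expanded polystyrene/polyurethane foam interface, ΣR_partial = 2.125 m·K/W.
T_interface = T_in − Q'·ΣR_partial = 82.4 °C − (13.65)(2.125) = 53.4 °C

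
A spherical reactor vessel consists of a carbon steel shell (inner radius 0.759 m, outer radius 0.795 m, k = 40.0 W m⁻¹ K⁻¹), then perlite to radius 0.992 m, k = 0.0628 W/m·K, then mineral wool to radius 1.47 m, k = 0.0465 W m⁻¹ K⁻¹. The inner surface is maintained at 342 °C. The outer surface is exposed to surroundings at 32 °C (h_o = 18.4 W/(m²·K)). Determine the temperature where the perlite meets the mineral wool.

Resistance network (inner→outer):
  R_carbon steel = (1/0.759 − 1/0.795)/(4πk) = 0.05966/(4π·40.0) = 1.187×10^-4 K/W
  R_perlite = (1/0.795 − 1/0.992)/(4πk) = 0.2498/(4π·0.0628) = 0.3165 K/W
  R_mineral wool = (1/0.992 − 1/1.47)/(4πk) = 0.3278/(4π·0.0465) = 0.5610 K/W
  R_conv,out = 1/(4πr²h) = 1/(4π·1.47²·18.4) = 0.002001 K/W
ΣR = 1.187×10^-4 + 0.3165 + 0.5610 + 0.002001 = 0.8796 K/W
Q = ΔT/ΣR = (342 °C − 32 °C)/0.8796 = 352.4 W
From the inner boundary to the perlite/mineral wool interface, ΣR_partial = 0.3166 K/W.
T_interface = T_in − Q·ΣR_partial = 342 °C − (352.4)(0.3166) = 230 °C

T = 230 °C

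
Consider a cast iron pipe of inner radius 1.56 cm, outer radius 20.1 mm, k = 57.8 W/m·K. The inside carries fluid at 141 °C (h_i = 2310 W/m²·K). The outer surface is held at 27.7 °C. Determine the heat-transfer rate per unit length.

Q' = 22.2 kW/m

Treat each layer as a resistance in series:
  R'_conv,in = 1/(2πr h) = 1/(2π·0.0156·2310) = 0.004417 m·K/W
  R'_cast iron = ln(0.0201/0.0156)/(2πk) = 0.2534/(2π·57.8) = 6.979×10^-4 m·K/W
ΣR = 0.004417 + 6.979×10^-4 = 0.005115 m·K/W
Q' = ΔT/ΣR = (141 °C − 27.7 °C)/0.005115 = 22200 W/m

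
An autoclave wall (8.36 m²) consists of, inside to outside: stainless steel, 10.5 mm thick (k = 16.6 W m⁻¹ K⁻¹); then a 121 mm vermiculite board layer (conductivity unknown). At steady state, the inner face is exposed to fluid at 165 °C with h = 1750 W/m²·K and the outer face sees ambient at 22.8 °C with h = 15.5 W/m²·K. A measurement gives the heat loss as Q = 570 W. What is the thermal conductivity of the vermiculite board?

ΣR = ΔT/Q = |165 − 22.8|/570 = 0.2495 K/W
Known resistances:
  R_conv,in = 1/(hA) = 1/(1750·8.36) = 6.835×10^-5 K/W
  R_stainless steel = L/(kA) = 0.0105/(16.6·8.36) = 7.566×10^-5 K/W
  R_conv,out = 1/(hA) = 1/(15.5·8.36) = 0.007717 K/W
R_vermiculite board = ΣR − ΣR_known = 0.2495 − 0.007861 = 0.2416 K/W
L/(kA) = 0.2416 ⇒ k = 0.121/(0.2416·8.36) = 0.0599 W/m·K

k = 0.0599 W/m·K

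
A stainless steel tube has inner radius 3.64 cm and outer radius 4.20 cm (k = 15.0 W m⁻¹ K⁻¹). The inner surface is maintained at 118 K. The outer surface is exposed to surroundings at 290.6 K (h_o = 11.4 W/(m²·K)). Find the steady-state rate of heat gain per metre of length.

Q' = 517 W/m

Series thermal resistances, inner to outer:
  R'_stainless steel = ln(0.0420/0.0364)/(2πk) = 0.1431/(2π·15.0) = 0.001518 m·K/W
  R'_conv,out = 1/(2πr h) = 1/(2π·0.0420·11.4) = 0.3324 m·K/W
ΣR = 0.001518 + 0.3324 = 0.3339 m·K/W
Q' = ΔT/ΣR = (118 K − 290.6 K)/0.3339 = -517 W/m
(Negative Q' ⇒ heat flows inward; heat gain = 517 W/m.)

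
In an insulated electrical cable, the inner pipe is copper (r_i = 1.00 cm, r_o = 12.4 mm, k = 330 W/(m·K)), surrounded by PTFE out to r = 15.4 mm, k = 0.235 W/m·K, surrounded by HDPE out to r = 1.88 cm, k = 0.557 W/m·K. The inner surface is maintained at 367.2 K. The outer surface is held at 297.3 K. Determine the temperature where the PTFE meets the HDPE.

T = 316.8 K

Resistance network (inner→outer):
  R'_copper = ln(0.0124/0.0100)/(2πk) = 0.2151/(2π·330) = 1.037×10^-4 m·K/W
  R'_PTFE = ln(0.0154/0.0124)/(2πk) = 0.2167/(2π·0.235) = 0.1467 m·K/W
  R'_HDPE = ln(0.0188/0.0154)/(2πk) = 0.1995/(2π·0.557) = 0.05700 m·K/W
ΣR = 1.037×10^-4 + 0.1467 + 0.05700 = 0.2038 m·K/W
Q' = ΔT/ΣR = (367.2 K − 297.3 K)/0.2038 = 343.0 W/m
From the inner boundary to the PTFE/HDPE interface, ΣR_partial = 0.1468 m·K/W.
T_interface = T_in − Q'·ΣR_partial = 367.2 K − (343.0)(0.1468) = 316.8 K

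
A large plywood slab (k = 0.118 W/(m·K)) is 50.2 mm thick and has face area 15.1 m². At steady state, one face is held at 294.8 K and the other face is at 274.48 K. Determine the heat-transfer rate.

Q = 721 W

Q = kA·ΔT/L = 0.118 × 15.1 × |294.8 K − 274.48 K| / 0.0502 = 721 W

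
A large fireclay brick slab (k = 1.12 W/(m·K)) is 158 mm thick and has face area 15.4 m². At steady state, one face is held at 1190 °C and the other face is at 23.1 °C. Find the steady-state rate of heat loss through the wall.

Q = 1.27×10^5 W

Q = kA·ΔT/L = 1.12 × 15.4 × |1190 °C − 23.1 °C| / 0.158 = 1.27×10^5 W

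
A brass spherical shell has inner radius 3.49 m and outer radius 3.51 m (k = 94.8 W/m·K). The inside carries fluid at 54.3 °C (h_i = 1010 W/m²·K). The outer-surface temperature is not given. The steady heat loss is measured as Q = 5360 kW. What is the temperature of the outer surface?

Series resistances:
  R_conv,in = 1/(4πr²h) = 1/(4π·3.49²·1010) = 6.469×10^-6 K/W
  R_brass = (1/3.49 − 1/3.51)/(4πk) = 0.001633/(4π·94.8) = 1.371×10^-6 K/W
ΣR = 7.839×10^-6 K/W
ΔT = Q·ΣR = 5.36×10^6 × 7.839×10^-6 = 42.02 K
Heat flows outward, so T_out = T_in − ΔT = 54.3 − 42.02 = 12.3 °C

T_out = 12.3 °C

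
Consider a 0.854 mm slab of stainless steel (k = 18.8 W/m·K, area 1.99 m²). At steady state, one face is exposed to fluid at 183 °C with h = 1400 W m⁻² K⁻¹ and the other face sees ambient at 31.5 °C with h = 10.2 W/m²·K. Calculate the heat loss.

Q = 3050 W

Treat each layer as a resistance in series:
  R_conv,in = 1/(hA) = 1/(1400·1.99) = 3.589×10^-4 K/W
  R_stainless steel = L/(kA) = 8.54×10^-4/(18.8·1.99) = 2.283×10^-5 K/W
  R_conv,out = 1/(hA) = 1/(10.2·1.99) = 0.04927 K/W
ΣR = 3.589×10^-4 + 2.283×10^-5 + 0.04927 = 0.04965 K/W
Q = ΔT/ΣR = (183 °C − 31.5 °C)/0.04965 = 3050 W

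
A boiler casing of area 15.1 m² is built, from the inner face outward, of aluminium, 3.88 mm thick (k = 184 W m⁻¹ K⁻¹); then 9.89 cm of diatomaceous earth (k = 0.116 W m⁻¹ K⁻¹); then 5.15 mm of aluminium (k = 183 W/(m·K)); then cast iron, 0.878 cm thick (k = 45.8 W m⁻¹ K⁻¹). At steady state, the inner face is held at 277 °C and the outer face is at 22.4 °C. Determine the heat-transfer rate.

Resistance network (inner→outer):
  R_aluminium = L/(kA) = 0.00388/(184·15.1) = 1.396×10^-6 K/W
  R_diatomaceous earth = L/(kA) = 0.0989/(0.116·15.1) = 0.05646 K/W
  R_aluminium = L/(kA) = 0.00515/(183·15.1) = 1.864×10^-6 K/W
  R_cast iron = L/(kA) = 0.00878/(45.8·15.1) = 1.270×10^-5 K/W
ΣR = 1.396×10^-6 + 0.05646 + 1.864×10^-6 + 1.270×10^-5 = 0.05648 K/W
Q = ΔT/ΣR = (277 °C − 22.4 °C)/0.05648 = 4510 W

Q = 4.51 kW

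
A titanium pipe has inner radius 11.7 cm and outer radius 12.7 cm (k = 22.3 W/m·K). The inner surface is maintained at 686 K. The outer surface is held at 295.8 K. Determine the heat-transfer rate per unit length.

Q' = 6.67×10^5 W/m

Q' = 2πk·ΔT/ln(r₂/r₁) = 2π × 22.3 × 390.2 / ln(0.127/0.117) = 6.67×10^5 W/m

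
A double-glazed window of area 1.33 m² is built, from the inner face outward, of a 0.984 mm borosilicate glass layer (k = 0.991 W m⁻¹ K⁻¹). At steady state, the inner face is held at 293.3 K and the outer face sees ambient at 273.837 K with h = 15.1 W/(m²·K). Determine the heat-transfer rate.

Series thermal resistances, inner to outer:
  R_borosilicate glass = L/(kA) = 9.84×10^-4/(0.991·1.33) = 7.466×10^-4 K/W
  R_conv,out = 1/(hA) = 1/(15.1·1.33) = 0.04979 K/W
ΣR = 7.466×10^-4 + 0.04979 = 0.05054 K/W
Q = ΔT/ΣR = (293.3 K − 273.837 K)/0.05054 = 385 W

Q = 385 W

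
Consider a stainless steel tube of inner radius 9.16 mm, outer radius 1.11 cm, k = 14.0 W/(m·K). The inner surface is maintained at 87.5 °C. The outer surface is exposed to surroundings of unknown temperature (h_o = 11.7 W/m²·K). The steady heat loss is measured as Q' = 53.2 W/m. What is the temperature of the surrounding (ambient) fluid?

Series resistances:
  R'_stainless steel = ln(0.0111/0.00916)/(2πk) = 0.1921/(2π·14.0) = 0.002184 m·K/W
  R'_conv,out = 1/(2πr h) = 1/(2π·0.0111·11.7) = 1.225 m·K/W
ΣR = 1.228 m·K/W
ΔT = Q'·ΣR = 53.2 × 1.228 = 65.33 K
Heat flows outward, so T_out = T_in − ΔT = 87.5 − 65.33 = 22.2 °C

T_out = 22.2 °C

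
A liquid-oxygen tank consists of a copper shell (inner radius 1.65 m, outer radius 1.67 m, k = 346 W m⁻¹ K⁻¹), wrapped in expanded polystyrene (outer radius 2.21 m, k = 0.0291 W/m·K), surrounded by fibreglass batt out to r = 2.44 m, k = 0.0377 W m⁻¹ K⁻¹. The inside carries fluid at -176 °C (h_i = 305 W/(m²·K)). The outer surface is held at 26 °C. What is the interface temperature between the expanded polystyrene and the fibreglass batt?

Series thermal resistances, inner to outer:
  R_conv,in = 1/(4πr²h) = 1/(4π·1.65²·305) = 9.583×10^-5 K/W
  R_copper = (1/1.65 − 1/1.67)/(4πk) = 0.007258/(4π·346) = 1.669×10^-6 K/W
  R_expanded polystyrene = (1/1.67 − 1/2.21)/(4πk) = 0.1463/(4π·0.0291) = 0.4001 K/W
  R_fibreglass batt = (1/2.21 − 1/2.44)/(4πk) = 0.04265/(4π·0.0377) = 0.09003 K/W
ΣR = 9.583×10^-5 + 1.669×10^-6 + 0.4001 + 0.09003 = 0.4902 K/W
Q = ΔT/ΣR = (-176 °C − 26 °C)/0.4902 = -412.1 W
From the inner boundary to the expanded polystyrene/fibreglass batt interface, ΣR_partial = 0.4002 K/W.
T_interface = T_in − Q·ΣR_partial = -176 °C − (-412.1)(0.4002) = -11.1 °C

T = -11.1 °C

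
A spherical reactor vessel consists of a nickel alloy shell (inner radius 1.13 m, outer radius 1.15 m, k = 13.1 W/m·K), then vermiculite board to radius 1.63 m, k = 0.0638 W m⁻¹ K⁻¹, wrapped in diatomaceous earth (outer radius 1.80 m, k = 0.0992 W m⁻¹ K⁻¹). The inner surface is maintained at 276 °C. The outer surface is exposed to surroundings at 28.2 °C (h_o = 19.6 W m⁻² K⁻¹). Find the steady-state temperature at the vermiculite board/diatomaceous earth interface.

Resistance network (inner→outer):
  R_nickel alloy = (1/1.13 − 1/1.15)/(4πk) = 0.01539/(4π·13.1) = 9.349×10^-5 K/W
  R_vermiculite board = (1/1.15 − 1/1.63)/(4πk) = 0.2561/(4π·0.0638) = 0.3194 K/W
  R_diatomaceous earth = (1/1.63 − 1/1.80)/(4πk) = 0.05794/(4π·0.0992) = 0.04648 K/W
  R_conv,out = 1/(4πr²h) = 1/(4π·1.80²·19.6) = 0.001253 K/W
ΣR = 9.349×10^-5 + 0.3194 + 0.04648 + 0.001253 = 0.3672 K/W
Q = ΔT/ΣR = (276 °C − 28.2 °C)/0.3672 = 674.8 W
From the inner boundary to the vermiculite board/diatomaceous earth interface, ΣR_partial = 0.3195 K/W.
T_interface = T_in − Q·ΣR_partial = 276 °C − (674.8)(0.3195) = 60.4 °C

T = 60.4 °C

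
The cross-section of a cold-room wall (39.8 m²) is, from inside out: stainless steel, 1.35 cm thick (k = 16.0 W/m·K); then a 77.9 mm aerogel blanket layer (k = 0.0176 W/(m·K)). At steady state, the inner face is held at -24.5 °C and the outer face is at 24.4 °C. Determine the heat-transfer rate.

Q = 440 W

Series thermal resistances, inner to outer:
  R_stainless steel = L/(kA) = 0.0135/(16.0·39.8) = 2.120×10^-5 K/W
  R_aerogel blanket = L/(kA) = 0.0779/(0.0176·39.8) = 0.1112 K/W
ΣR = 2.120×10^-5 + 0.1112 = 0.1112 K/W
Q = ΔT/ΣR = (-24.5 °C − 24.4 °C)/0.1112 = -440 W
(Negative Q ⇒ heat flows inward; heat gain = 440 W.)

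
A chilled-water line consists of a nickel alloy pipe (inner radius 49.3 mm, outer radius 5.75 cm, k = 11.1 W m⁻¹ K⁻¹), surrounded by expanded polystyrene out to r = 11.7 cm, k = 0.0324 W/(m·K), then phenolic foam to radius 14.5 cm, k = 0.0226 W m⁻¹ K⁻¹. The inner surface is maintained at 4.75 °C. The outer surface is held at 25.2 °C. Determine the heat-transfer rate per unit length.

Resistance network (inner→outer):
  R'_nickel alloy = ln(0.0575/0.0493)/(2πk) = 0.1539/(2π·11.1) = 0.002206 m·K/W
  R'_expanded polystyrene = ln(0.117/0.0575)/(2πk) = 0.7104/(2π·0.0324) = 3.490 m·K/W
  R'_phenolic foam = ln(0.145/0.117)/(2πk) = 0.2146/(2π·0.0226) = 1.511 m·K/W
ΣR = 0.002206 + 3.490 + 1.511 = 5.003 m·K/W
Q' = ΔT/ΣR = (4.75 °C − 25.2 °C)/5.003 = -4.09 W/m
(Negative Q' ⇒ heat flows inward; heat gain = 4.09 W/m.)

Q' = 4.09 W/m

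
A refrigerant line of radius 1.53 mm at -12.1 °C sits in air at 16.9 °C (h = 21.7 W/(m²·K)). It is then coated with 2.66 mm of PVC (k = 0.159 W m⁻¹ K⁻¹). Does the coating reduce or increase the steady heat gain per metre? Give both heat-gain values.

increases: 6.05 → 10.5 W/m

Critical radius for a cylinder: r_cr = k/h = 0.00733 m = 0.733 cm.
Outer radius after coating: r₂ = 0.00153 + 0.00266 = 0.00419 m.
Since r₁ < r_cr and r₂ ≤ r_cr, the coating moves toward the maximum at r_cr — heat gain rises.
Bare: R = 1/(2πr₁h) = 4.794 m·K/W; Q = 29/4.794 = 6.05 W/m.
Coated: R = R_cond + R_conv = 2.759 m·K/W; Q = 29/2.759 = 10.5 W/m.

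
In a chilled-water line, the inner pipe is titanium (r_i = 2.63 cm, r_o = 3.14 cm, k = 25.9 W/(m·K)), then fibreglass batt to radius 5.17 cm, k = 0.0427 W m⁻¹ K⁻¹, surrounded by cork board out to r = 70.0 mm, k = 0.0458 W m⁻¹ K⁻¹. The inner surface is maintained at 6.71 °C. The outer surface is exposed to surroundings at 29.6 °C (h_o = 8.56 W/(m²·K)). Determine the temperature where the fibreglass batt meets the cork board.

Resistance network (inner→outer):
  R'_titanium = ln(0.0314/0.0263)/(2πk) = 0.1772/(2π·25.9) = 0.001089 m·K/W
  R'_fibreglass batt = ln(0.0517/0.0314)/(2πk) = 0.4986/(2π·0.0427) = 1.859 m·K/W
  R'_cork board = ln(0.0700/0.0517)/(2πk) = 0.3030/(2π·0.0458) = 1.053 m·K/W
  R'_conv,out = 1/(2πr h) = 1/(2π·0.0700·8.56) = 0.2656 m·K/W
ΣR = 0.001089 + 1.859 + 1.053 + 0.2656 = 3.179 m·K/W
Q' = ΔT/ΣR = (6.71 °C − 29.6 °C)/3.179 = -7.200 W/m
From the inner boundary to the fibreglass batt/cork board interface, ΣR_partial = 1.860 m·K/W.
T_interface = T_in − Q'·ΣR_partial = 6.71 °C − (-7.200)(1.860) = 20.1 °C

T = 20.1 °C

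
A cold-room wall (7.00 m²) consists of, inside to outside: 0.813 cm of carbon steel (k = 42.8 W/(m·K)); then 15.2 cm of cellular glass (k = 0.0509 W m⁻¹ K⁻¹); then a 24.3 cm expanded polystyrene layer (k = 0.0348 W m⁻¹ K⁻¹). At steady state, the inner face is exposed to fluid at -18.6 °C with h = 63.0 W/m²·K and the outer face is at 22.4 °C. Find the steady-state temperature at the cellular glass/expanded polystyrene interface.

T = -6.27 °C

Treat each layer as a resistance in series:
  R_conv,in = 1/(hA) = 1/(63.0·7.00) = 0.002268 K/W
  R_carbon steel = L/(kA) = 0.00813/(42.8·7.00) = 2.714×10^-5 K/W
  R_cellular glass = L/(kA) = 0.152/(0.0509·7.00) = 0.4266 K/W
  R_expanded polystyrene = L/(kA) = 0.243/(0.0348·7.00) = 0.9975 K/W
ΣR = 0.002268 + 2.714×10^-5 + 0.4266 + 0.9975 = 1.426 K/W
Q = ΔT/ΣR = (-18.6 °C − 22.4 °C)/1.426 = -28.75 W
From the inner boundary to the cellular glass/expanded polystyrene interface, ΣR_partial = 0.4289 K/W.
T_interface = T_in − Q·ΣR_partial = -18.6 °C − (-28.75)(0.4289) = -6.27 °C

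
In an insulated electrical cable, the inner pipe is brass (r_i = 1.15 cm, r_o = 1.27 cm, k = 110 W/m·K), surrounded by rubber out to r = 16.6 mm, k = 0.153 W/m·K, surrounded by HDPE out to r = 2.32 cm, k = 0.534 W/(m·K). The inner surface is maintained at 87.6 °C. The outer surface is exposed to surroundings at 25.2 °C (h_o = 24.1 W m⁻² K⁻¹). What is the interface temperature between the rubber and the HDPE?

Treat each layer as a resistance in series:
  R'_brass = ln(0.0127/0.0115)/(2πk) = 0.09925/(2π·110) = 1.436×10^-4 m·K/W
  R'_rubber = ln(0.0166/0.0127)/(2πk) = 0.2678/(2π·0.153) = 0.2786 m·K/W
  R'_HDPE = ln(0.0232/0.0166)/(2πk) = 0.3347/(2π·0.534) = 0.09977 m·K/W
  R'_conv,out = 1/(2πr h) = 1/(2π·0.0232·24.1) = 0.2847 m·K/W
ΣR = 1.436×10^-4 + 0.2786 + 0.09977 + 0.2847 = 0.6632 m·K/W
Q' = ΔT/ΣR = (87.6 °C − 25.2 °C)/0.6632 = 94.09 W/m
From the inner boundary to the rubber/HDPE interface, ΣR_partial = 0.2787 m·K/W.
T_interface = T_in − Q'·ΣR_partial = 87.6 °C − (94.09)(0.2787) = 61.4 °C

T = 61.4 °C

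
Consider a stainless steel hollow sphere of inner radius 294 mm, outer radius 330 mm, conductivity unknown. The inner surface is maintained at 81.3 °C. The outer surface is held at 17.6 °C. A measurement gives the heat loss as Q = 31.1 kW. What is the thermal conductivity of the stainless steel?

ΣR = ΔT/Q = |81.3 − 17.6|/31100 = 0.002048 K/W
(1/r₁−1/r₂)/(4πk) = 0.002048 ⇒ k = 0.3711/(4π·0.002048) = 14.4 W/m·K

k = 14.4 W/m·K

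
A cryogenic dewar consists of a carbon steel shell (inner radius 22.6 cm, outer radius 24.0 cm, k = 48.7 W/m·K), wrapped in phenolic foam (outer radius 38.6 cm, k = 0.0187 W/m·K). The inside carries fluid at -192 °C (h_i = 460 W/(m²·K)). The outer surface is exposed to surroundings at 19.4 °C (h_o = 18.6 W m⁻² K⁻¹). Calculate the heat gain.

Q = 31.4 W

Resistance network (inner→outer):
  R_conv,in = 1/(4πr²h) = 1/(4π·0.226²·460) = 0.003387 K/W
  R_carbon steel = (1/0.226 − 1/0.240)/(4πk) = 0.2581/(4π·48.7) = 4.218×10^-4 K/W
  R_phenolic foam = (1/0.240 − 1/0.386)/(4πk) = 1.576/(4π·0.0187) = 6.707 K/W
  R_conv,out = 1/(4πr²h) = 1/(4π·0.386²·18.6) = 0.02871 K/W
ΣR = 0.003387 + 4.218×10^-4 + 6.707 + 0.02871 = 6.740 K/W
Q = ΔT/ΣR = (-192 °C − 19.4 °C)/6.740 = -31.4 W
(Negative Q ⇒ heat flows inward; heat gain = 31.4 W.)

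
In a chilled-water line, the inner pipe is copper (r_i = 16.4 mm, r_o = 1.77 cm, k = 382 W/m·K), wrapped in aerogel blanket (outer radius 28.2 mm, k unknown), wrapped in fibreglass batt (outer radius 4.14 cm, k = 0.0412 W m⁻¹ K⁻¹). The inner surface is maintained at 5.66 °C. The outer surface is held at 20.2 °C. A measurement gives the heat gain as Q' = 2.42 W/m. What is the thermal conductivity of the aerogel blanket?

k = 0.0164 W/m·K

ΣR = ΔT/Q' = |5.66 − 20.2|/2.42 = 6.008 m·K/W
Known resistances:
  R'_copper = ln(0.0177/0.0164)/(2πk) = 0.07628/(2π·382) = 3.178×10^-5 m·K/W
  R'_fibreglass batt = ln(0.0414/0.0282)/(2πk) = 0.3840/(2π·0.0412) = 1.483 m·K/W
R_aerogel blanket = ΣR − ΣR_known = 6.008 − 1.483 = 4.525 m·K/W
ln(r₂/r₁)/(2πk) = 4.525 ⇒ k = 0.4658/(2π·4.525) = 0.0164 W/m·K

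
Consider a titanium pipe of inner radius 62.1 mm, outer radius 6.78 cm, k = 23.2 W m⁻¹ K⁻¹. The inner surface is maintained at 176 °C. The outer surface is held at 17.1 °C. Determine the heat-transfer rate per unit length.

Q' = 2πk·ΔT/ln(r₂/r₁) = 2π × 23.2 × 158.9 / ln(0.0678/0.0621) = 2.64×10^5 W/m

Q' = 2.64×10^5 W/m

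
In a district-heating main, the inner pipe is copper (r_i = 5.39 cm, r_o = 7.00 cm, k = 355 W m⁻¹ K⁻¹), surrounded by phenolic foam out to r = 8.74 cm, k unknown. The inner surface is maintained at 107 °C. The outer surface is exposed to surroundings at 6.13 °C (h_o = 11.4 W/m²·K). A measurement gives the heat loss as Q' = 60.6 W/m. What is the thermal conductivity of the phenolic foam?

ΣR = ΔT/Q' = |107 − 6.13|/60.6 = 1.665 m·K/W
Known resistances:
  R'_copper = ln(0.0700/0.0539)/(2πk) = 0.2614/(2π·355) = 1.172×10^-4 m·K/W
  R'_conv,out = 1/(2πr h) = 1/(2π·0.0874·11.4) = 0.1597 m·K/W
R_phenolic foam = ΣR − ΣR_known = 1.665 − 0.1598 = 1.505 m·K/W
ln(r₂/r₁)/(2πk) = 1.505 ⇒ k = 0.2220/(2π·1.505) = 0.0235 W/m·K

k = 0.0235 W/m·K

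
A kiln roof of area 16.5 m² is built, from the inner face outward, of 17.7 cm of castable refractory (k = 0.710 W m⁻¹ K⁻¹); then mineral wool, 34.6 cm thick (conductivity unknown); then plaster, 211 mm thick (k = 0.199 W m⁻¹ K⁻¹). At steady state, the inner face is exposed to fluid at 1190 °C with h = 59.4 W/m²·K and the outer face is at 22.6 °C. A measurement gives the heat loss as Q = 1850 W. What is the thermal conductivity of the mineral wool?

ΣR = ΔT/Q = |1190 − 22.6|/1850 = 0.6310 K/W
Known resistances:
  R_conv,in = 1/(hA) = 1/(59.4·16.5) = 0.001020 K/W
  R_castable refractory = L/(kA) = 0.177/(0.710·16.5) = 0.01511 K/W
  R_plaster = L/(kA) = 0.211/(0.199·16.5) = 0.06426 K/W
R_mineral wool = ΣR − ΣR_known = 0.6310 − 0.08039 = 0.5506 K/W
L/(kA) = 0.5506 ⇒ k = 0.346/(0.5506·16.5) = 0.0381 W/m·K

k = 0.0381 W/m·K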